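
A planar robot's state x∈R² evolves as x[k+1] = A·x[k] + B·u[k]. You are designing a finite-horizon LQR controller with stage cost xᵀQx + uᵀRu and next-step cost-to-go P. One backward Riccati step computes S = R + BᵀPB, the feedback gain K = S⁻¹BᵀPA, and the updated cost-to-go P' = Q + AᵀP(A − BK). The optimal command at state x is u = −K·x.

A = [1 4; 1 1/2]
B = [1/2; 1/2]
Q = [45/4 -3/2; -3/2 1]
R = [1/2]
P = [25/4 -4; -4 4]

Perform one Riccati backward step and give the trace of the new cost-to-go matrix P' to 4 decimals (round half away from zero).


79.2500

BᵀP = [1.1250 0.0000]
S = R + BᵀPB = [1/2] + [0.5625] = [1.0625]
BᵀPA = [1.1250 4.5000]
K = S⁻¹·BᵀPA = [1.0588 4.2353]
A−BK = [0.4706 1.8824; 0.4706 -1.6176]
AᵀP(A−BK) = [1.0588 4.2353; 4.2353 65.9412]
P' = Q + AᵀP(A−BK) = [12.3088 2.7353; 2.7353 66.9412]
tr(P') = 79.2500


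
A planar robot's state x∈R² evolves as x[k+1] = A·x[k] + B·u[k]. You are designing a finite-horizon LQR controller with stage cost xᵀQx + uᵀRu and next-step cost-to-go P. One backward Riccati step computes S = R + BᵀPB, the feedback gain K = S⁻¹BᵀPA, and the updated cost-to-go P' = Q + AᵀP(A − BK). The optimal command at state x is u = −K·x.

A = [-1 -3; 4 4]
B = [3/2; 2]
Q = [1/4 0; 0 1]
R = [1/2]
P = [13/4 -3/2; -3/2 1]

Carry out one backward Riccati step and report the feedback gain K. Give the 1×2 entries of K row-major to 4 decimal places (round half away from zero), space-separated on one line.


-1.0222 -2.3556

BᵀP = [1.8750 -0.2500]
S = R + BᵀPB = [1/2] + [2.3125] = [2.8125]
BᵀPA = [-2.8750 -6.6250]
K = S⁻¹·BᵀPA = [-1.0222 -2.3556]
A−BK = [0.5333 0.5333; 6.0444 8.7111]
AᵀP(A−BK) = [28.3111 42.9778; 42.9778 65.6444]
P' = Q + AᵀP(A−BK) = [28.5611 42.9778; 42.9778 66.6444]
tr(P') = 95.2056


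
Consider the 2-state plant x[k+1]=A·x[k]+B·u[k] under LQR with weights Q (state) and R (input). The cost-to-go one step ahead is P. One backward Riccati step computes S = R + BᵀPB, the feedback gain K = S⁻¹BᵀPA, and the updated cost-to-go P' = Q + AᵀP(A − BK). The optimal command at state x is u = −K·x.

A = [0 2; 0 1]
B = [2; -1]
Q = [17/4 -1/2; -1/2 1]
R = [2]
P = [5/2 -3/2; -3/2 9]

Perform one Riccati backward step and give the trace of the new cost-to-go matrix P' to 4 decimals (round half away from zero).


BᵀP = [6.5000 -12.0000]
S = R + BᵀPB = [2] + [25.0000] = [27.0000]
BᵀPA = [0.0000 1.0000]
K = S⁻¹·BᵀPA = [0.0000 0.0370]
A−BK = [0.0000 1.9259; 0.0000 1.0370]
AᵀP(A−BK) = [0.0000 0.0000; 0.0000 12.9630]
P' = Q + AᵀP(A−BK) = [4.2500 -0.5000; -0.5000 13.9630]
tr(P') = 18.2130

18.2130


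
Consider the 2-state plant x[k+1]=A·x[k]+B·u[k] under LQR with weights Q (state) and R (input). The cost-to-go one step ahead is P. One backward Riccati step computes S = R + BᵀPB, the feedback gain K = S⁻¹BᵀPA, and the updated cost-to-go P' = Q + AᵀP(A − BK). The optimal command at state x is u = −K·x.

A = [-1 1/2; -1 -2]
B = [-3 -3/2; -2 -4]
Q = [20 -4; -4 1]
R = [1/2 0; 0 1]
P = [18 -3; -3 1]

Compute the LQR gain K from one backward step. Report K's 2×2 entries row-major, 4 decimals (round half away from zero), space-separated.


BᵀP = [-48.0000 7.0000; -15.0000 0.5000]
S = R + BᵀPB = [1/2 0; 0 1] + [130.0000 44.0000; 44.0000 20.5000] = [130.5000 44.0000; 44.0000 21.5000]
BᵀPA = [41.0000 -38.0000; 14.5000 -8.5000]
K = S⁻¹·BᵀPA = [0.2800 -0.5093; 0.1015 0.6470]
A−BK = [-0.0079 -0.0575; -0.0342 -0.4306]
AᵀP(A−BK) = [0.0502 0.0011; 0.0011 0.6447]
P' = Q + AᵀP(A−BK) = [20.0502 -3.9989; -3.9989 1.6447]
tr(P') = 21.6949

0.2800 -0.5093 0.1015 0.6470


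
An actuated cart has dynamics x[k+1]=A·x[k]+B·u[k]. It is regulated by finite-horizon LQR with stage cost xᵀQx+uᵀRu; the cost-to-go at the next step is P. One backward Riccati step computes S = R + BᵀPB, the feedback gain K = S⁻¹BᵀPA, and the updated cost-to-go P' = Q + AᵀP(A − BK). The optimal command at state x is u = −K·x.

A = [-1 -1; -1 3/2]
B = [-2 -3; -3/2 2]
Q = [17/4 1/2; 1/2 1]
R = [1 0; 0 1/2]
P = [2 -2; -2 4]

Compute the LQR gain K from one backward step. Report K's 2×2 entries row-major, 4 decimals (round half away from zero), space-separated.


0.4900 -0.2457 -0.0600 0.5257

BᵀP = [-1.0000 -2.0000; -10.0000 14.0000]
S = R + BᵀPB = [1 0; 0 1/2] + [5.0000 -1.0000; -1.0000 58.0000] = [6.0000 -1.0000; -1.0000 58.5000]
BᵀPA = [3.0000 -2.0000; -4.0000 31.0000]
K = S⁻¹·BᵀPA = [0.4900 -0.2457; -0.0600 0.5257]
A−BK = [-0.2000 0.0857; -0.1450 0.0800]
AᵀP(A−BK) = [0.2900 -0.1600; -0.1600 0.2114]
P' = Q + AᵀP(A−BK) = [4.5400 0.3400; 0.3400 1.2114]
tr(P') = 5.7514


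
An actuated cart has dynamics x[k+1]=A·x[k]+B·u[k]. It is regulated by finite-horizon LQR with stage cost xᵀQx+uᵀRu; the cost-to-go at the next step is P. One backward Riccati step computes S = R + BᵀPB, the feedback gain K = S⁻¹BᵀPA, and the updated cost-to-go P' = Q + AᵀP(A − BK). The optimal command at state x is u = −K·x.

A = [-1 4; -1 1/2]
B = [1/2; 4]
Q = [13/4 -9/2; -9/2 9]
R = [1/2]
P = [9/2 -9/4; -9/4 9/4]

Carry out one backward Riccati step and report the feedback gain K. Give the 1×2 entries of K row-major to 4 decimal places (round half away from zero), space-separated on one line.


-0.0393 -0.8057

BᵀP = [-6.7500 7.8750]
S = R + BᵀPB = [1/2] + [28.1250] = [28.6250]
BᵀPA = [-1.1250 -23.0625]
K = S⁻¹·BᵀPA = [-0.0393 -0.8057]
A−BK = [-0.9803 4.4028; -0.8428 3.7227]
AᵀP(A−BK) = [2.2058 -9.9064; -9.9064 44.9816]
P' = Q + AᵀP(A−BK) = [5.4558 -14.4064; -14.4064 53.9816]
tr(P') = 59.4374


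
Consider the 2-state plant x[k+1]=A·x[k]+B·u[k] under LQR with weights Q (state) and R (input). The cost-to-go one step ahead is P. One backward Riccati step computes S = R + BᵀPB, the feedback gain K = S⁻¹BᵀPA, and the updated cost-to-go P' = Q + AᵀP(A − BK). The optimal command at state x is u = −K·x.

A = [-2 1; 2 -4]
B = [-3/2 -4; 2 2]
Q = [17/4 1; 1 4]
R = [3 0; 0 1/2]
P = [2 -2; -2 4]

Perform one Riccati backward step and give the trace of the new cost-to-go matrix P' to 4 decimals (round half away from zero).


BᵀP = [-7.0000 11.0000; -12.0000 16.0000]
S = R + BᵀPB = [3 0; 0 1/2] + [32.5000 50.0000; 50.0000 80.0000] = [35.5000 50.0000; 50.0000 80.5000]
BᵀPA = [36.0000 -51.0000; 56.0000 -76.0000]
K = S⁻¹·BᵀPA = [0.2739 -0.8539; 0.5255 -0.4137]
A−BK = [0.5129 -1.9357; 0.4011 -1.4647]
AᵀP(A−BK) = [0.7100 -2.0908; -2.0908 7.0077]
P' = Q + AᵀP(A−BK) = [4.9600 -1.0908; -1.0908 11.0077]
tr(P') = 15.9677

15.9677


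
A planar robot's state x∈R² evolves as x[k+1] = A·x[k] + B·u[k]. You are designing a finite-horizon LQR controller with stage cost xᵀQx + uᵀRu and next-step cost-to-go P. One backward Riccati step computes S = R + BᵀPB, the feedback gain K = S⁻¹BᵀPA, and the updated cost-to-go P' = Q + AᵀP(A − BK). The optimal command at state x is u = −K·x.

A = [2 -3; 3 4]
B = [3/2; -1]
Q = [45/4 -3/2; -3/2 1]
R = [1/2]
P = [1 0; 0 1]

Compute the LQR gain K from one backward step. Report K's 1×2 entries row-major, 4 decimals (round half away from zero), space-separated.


BᵀP = [1.5000 -1.0000]
S = R + BᵀPB = [1/2] + [3.2500] = [3.7500]
BᵀPA = [0.0000 -8.5000]
K = S⁻¹·BᵀPA = [0.0000 -2.2667]
A−BK = [2.0000 0.4000; 3.0000 1.7333]
AᵀP(A−BK) = [13.0000 6.0000; 6.0000 5.7333]
P' = Q + AᵀP(A−BK) = [24.2500 4.5000; 4.5000 6.7333]
tr(P') = 30.9833

0.0000 -2.2667


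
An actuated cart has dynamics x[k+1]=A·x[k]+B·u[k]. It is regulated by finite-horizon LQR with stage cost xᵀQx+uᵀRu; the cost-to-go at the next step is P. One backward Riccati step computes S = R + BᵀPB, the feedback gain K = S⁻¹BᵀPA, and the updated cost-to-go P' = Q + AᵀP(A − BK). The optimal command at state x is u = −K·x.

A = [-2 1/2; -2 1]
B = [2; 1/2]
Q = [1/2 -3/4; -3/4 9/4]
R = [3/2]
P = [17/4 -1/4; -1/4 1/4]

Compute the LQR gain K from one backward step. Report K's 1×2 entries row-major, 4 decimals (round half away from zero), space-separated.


-0.8858 0.2111

BᵀP = [8.3750 -0.3750]
S = R + BᵀPB = [3/2] + [16.5625] = [18.0625]
BᵀPA = [-16.0000 3.8125]
K = S⁻¹·BᵀPA = [-0.8858 0.2111]
A−BK = [-0.2284 0.0779; -1.5571 0.8945]
AᵀP(A−BK) = [1.8270 -0.6228; -0.6228 0.2578]
P' = Q + AᵀP(A−BK) = [2.3270 -1.3728; -1.3728 2.5078]
tr(P') = 4.8348


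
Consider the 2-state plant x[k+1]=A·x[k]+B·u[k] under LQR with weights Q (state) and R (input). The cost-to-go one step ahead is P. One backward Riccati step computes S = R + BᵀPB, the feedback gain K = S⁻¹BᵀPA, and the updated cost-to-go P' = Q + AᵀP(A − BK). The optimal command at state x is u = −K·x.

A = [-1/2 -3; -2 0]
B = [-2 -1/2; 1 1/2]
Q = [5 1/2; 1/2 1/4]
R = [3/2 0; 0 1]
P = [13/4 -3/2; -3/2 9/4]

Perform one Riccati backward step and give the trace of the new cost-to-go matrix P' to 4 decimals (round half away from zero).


BᵀP = [-8.0000 5.2500; -2.3750 1.8750]
S = R + BᵀPB = [3/2 0; 0 1] + [21.2500 6.6250; 6.6250 2.1250] = [22.7500 6.6250; 6.6250 3.1250]
BᵀPA = [-6.5000 24.0000; -2.5625 7.1250]
K = S⁻¹·BᵀPA = [-0.1226 1.0218; -0.5600 0.1137]
A−BK = [-1.0253 -0.8995; -1.5974 -1.0787]
AᵀP(A−BK) = [4.5803 2.8083; 2.8083 3.9159]
P' = Q + AᵀP(A−BK) = [9.5803 3.3083; 3.3083 4.1659]
tr(P') = 13.7462

13.7462


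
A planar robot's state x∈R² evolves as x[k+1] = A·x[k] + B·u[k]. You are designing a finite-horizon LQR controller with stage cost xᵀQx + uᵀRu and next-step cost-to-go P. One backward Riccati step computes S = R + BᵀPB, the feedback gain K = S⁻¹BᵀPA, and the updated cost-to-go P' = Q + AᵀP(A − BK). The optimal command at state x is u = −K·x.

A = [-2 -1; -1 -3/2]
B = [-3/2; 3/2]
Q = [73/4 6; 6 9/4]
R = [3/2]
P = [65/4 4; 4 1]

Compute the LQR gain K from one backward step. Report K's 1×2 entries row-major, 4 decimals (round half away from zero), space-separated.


BᵀP = [-18.3750 -4.5000]
S = R + BᵀPB = [3/2] + [20.8125] = [22.3125]
BᵀPA = [41.2500 25.1250]
K = S⁻¹·BᵀPA = [1.8487 1.1261]
A−BK = [0.7731 0.6891; -3.7731 -3.1891]
AᵀP(A−BK) = [5.7395 3.5504; 3.5504 2.2080]
P' = Q + AᵀP(A−BK) = [23.9895 9.5504; 9.5504 4.4580]
tr(P') = 28.4475

1.8487 1.1261


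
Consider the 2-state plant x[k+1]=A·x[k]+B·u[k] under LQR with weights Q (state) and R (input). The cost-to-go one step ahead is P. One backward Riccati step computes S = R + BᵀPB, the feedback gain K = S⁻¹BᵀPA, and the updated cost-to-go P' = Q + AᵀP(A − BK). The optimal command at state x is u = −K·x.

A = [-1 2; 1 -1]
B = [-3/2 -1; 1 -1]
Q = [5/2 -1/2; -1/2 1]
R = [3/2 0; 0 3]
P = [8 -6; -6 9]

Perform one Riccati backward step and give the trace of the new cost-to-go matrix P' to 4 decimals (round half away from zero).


BᵀP = [-18.0000 18.0000; -2.0000 -3.0000]
S = R + BᵀPB = [3/2 0; 0 3] + [45.0000 0.0000; 0.0000 5.0000] = [46.5000 0.0000; 0.0000 8.0000]
BᵀPA = [36.0000 -54.0000; -1.0000 -1.0000]
K = S⁻¹·BᵀPA = [0.7742 -1.1613; -0.1250 -0.1250]
A−BK = [0.0363 0.1331; 0.1008 0.0363]
AᵀP(A−BK) = [1.0040 -1.3185; -1.3185 2.1653]
P' = Q + AᵀP(A−BK) = [3.5040 -1.8185; -1.8185 3.1653]
tr(P') = 6.6694

6.6694


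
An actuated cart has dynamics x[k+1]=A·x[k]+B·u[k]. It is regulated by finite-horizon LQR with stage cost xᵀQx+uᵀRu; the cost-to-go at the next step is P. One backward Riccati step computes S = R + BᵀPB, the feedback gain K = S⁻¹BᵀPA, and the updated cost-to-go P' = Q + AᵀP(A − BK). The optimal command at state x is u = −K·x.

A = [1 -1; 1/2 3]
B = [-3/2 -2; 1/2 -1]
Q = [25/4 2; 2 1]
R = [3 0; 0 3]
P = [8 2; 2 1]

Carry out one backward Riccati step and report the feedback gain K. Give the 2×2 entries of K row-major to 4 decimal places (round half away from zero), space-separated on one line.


-0.1813 0.3970 -0.3650 -0.1529

BᵀP = [-11.0000 -2.5000; -18.0000 -5.0000]
S = R + BᵀPB = [3 0; 0 3] + [15.2500 24.5000; 24.5000 41.0000] = [18.2500 24.5000; 24.5000 44.0000]
BᵀPA = [-12.2500 3.5000; -20.5000 3.0000]
K = S⁻¹·BᵀPA = [-0.1813 0.3970; -0.3650 -0.1529]
A−BK = [-0.0018 -0.7102; 0.2256 2.6486]
AᵀP(A−BK) = [0.5475 0.2293; 0.2293 4.0691]
P' = Q + AᵀP(A−BK) = [6.7975 2.2293; 2.2293 5.0691]
tr(P') = 11.8665


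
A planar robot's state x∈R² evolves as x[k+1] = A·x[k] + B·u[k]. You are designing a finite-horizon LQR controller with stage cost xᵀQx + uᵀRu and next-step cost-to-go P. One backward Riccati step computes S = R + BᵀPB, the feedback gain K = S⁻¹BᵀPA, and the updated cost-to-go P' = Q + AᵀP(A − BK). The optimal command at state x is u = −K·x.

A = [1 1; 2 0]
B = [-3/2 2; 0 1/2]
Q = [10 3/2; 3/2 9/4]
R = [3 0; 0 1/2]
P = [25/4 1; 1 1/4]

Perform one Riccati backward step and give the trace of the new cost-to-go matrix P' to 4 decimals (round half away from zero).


12.8040

BᵀP = [-9.3750 -1.5000; 13.0000 2.1250]
S = R + BᵀPB = [3 0; 0 1/2] + [14.0625 -19.5000; -19.5000 27.0625] = [17.0625 -19.5000; -19.5000 27.5625]
BᵀPA = [-12.3750 -9.3750; 17.2500 13.0000]
K = S⁻¹·BᵀPA = [-0.0523 -0.0544; 0.5888 0.4332]
A−BK = [-0.2561 0.0521; 1.7056 -0.2166]
AᵀP(A−BK) = [0.4451 0.1046; 0.1046 0.1088]
P' = Q + AᵀP(A−BK) = [10.4451 1.6046; 1.6046 2.3588]
tr(P') = 12.8040


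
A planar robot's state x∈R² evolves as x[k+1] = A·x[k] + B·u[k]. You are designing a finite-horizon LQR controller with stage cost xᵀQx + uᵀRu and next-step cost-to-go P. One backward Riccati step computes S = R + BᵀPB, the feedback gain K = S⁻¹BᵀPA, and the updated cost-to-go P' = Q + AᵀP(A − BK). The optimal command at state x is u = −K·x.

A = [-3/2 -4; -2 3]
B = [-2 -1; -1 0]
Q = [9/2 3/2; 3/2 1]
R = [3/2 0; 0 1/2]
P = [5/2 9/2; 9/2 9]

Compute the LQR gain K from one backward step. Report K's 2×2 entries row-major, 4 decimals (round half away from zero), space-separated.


BᵀP = [-9.5000 -18.0000; -2.5000 -4.5000]
S = R + BᵀPB = [3/2 0; 0 1/2] + [37.0000 9.5000; 9.5000 2.5000] = [38.5000 9.5000; 9.5000 3.0000]
BᵀPA = [50.2500 -16.0000; 12.7500 -3.5000]
K = S⁻¹·BᵀPA = [1.1733 -0.5842; 0.5347 0.6832]
A−BK = [1.3812 -4.4851; -0.8267 2.4158]
AᵀP(A−BK) = [2.8515 -2.6064; -2.6064 6.0446]
P' = Q + AᵀP(A−BK) = [7.3515 -1.1064; -1.1064 7.0446]
tr(P') = 14.3960

1.1733 -0.5842 0.5347 0.6832


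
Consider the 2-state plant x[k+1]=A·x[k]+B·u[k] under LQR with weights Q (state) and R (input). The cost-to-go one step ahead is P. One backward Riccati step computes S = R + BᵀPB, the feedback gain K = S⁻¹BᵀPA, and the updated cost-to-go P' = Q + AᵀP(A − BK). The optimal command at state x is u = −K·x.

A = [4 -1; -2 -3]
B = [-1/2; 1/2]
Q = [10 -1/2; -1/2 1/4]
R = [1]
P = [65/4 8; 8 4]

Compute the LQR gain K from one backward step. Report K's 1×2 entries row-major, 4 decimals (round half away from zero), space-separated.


BᵀP = [-4.1250 -2.0000]
S = R + BᵀPB = [1] + [1.0625] = [2.0625]
BᵀPA = [-12.5000 10.1250]
K = S⁻¹·BᵀPA = [-6.0606 4.9091]
A−BK = [0.9697 1.4545; 1.0303 -5.4545]
AᵀP(A−BK) = [72.2424 -59.6364; -59.6364 50.5455]
P' = Q + AᵀP(A−BK) = [82.2424 -60.1364; -60.1364 50.7955]
tr(P') = 133.0379

-6.0606 4.9091


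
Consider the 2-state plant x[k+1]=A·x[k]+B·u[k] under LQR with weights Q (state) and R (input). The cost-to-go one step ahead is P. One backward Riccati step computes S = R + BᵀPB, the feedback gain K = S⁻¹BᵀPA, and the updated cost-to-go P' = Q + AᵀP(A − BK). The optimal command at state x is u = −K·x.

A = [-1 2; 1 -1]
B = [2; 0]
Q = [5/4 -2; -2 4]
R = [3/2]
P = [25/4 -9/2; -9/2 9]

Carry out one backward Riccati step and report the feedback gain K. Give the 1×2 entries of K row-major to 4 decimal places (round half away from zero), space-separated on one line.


BᵀP = [12.5000 -9.0000]
S = R + BᵀPB = [3/2] + [25.0000] = [26.5000]
BᵀPA = [-21.5000 34.0000]
K = S⁻¹·BᵀPA = [-0.8113 1.2830]
A−BK = [0.6226 -0.5660; 1.0000 -1.0000]
AᵀP(A−BK) = [6.8066 -7.4151; -7.4151 8.3774]
P' = Q + AᵀP(A−BK) = [8.0566 -9.4151; -9.4151 12.3774]
tr(P') = 20.4340

-0.8113 1.2830


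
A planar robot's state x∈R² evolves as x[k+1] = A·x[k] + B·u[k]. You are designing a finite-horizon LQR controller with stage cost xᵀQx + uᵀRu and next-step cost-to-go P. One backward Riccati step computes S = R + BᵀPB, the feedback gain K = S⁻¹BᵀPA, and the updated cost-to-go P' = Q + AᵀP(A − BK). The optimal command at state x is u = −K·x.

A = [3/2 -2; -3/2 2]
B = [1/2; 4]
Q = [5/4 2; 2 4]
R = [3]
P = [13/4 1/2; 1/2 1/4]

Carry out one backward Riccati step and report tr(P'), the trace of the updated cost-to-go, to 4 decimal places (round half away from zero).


17.2822

BᵀP = [3.6250 1.2500]
S = R + BᵀPB = [3] + [6.8125] = [9.8125]
BᵀPA = [3.5625 -4.7500]
K = S⁻¹·BᵀPA = [0.3631 -0.4841]
A−BK = [1.3185 -1.7580; -2.9522 3.9363]
AᵀP(A−BK) = [4.3316 -5.7755; -5.7755 7.7006]
P' = Q + AᵀP(A−BK) = [5.5816 -3.7755; -3.7755 11.7006]
tr(P') = 17.2822


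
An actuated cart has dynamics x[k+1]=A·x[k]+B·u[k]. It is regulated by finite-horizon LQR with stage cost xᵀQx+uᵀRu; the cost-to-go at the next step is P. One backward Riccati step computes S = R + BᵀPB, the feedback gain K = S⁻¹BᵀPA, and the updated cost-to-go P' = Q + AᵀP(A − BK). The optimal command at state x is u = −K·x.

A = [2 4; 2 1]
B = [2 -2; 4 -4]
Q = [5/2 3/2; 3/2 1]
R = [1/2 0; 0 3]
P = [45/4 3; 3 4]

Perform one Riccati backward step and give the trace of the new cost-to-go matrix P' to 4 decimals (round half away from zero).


BᵀP = [34.5000 22.0000; -34.5000 -22.0000]
S = R + BᵀPB = [1/2 0; 0 3] + [157.0000 -157.0000; -157.0000 157.0000] = [157.5000 -157.0000; -157.0000 160.0000]
BᵀPA = [113.0000 160.0000; -113.0000 -160.0000]
K = S⁻¹·BᵀPA = [0.6152 0.8711; -0.1025 -0.1452]
A−BK = [0.5644 1.9673; -0.8711 -3.0653]
AᵀP(A−BK) = [3.8902 13.1543; 13.1543 45.3866]
P' = Q + AᵀP(A−BK) = [6.3902 14.6543; 14.6543 46.3866]
tr(P') = 52.7768

52.7768


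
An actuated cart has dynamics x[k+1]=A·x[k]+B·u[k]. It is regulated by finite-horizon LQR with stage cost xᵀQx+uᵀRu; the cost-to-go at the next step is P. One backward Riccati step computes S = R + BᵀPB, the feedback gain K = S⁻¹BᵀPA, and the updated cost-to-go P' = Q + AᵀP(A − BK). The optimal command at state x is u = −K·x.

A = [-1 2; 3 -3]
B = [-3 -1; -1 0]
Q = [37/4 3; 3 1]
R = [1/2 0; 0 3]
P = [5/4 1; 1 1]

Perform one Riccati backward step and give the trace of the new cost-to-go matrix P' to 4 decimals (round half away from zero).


13.3550

BᵀP = [-4.7500 -4.0000; -1.2500 -1.0000]
S = R + BᵀPB = [1/2 0; 0 3] + [18.2500 4.7500; 4.7500 1.2500] = [18.7500 4.7500; 4.7500 4.2500]
BᵀPA = [-7.2500 2.5000; -1.7500 0.5000]
K = S⁻¹·BᵀPA = [-0.3939 0.1444; 0.0284 -0.0438]
A−BK = [-2.1532 2.3895; 2.6061 -2.8556]
AᵀP(A−BK) = [1.4442 -1.5295; -1.5295 1.6608]
P' = Q + AᵀP(A−BK) = [10.6942 1.4705; 1.4705 2.6608]
tr(P') = 13.3550


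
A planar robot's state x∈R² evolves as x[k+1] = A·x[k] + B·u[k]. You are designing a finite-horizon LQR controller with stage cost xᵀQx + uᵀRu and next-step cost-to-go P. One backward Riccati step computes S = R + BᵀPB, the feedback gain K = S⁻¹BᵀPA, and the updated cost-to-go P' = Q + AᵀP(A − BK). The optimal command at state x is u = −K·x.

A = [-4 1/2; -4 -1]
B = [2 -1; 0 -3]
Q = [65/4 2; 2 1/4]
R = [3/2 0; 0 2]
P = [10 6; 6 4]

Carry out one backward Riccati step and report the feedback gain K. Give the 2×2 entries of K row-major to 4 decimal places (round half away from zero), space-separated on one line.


-1.2800 0.1600 1.3371 0.1543

BᵀP = [20.0000 12.0000; -28.0000 -18.0000]
S = R + BᵀPB = [3/2 0; 0 2] + [40.0000 -56.0000; -56.0000 82.0000] = [41.5000 -56.0000; -56.0000 84.0000]
BᵀPA = [-128.0000 -2.0000; 184.0000 4.0000]
K = S⁻¹·BᵀPA = [-1.2800 0.1600; 1.3371 0.1543]
A−BK = [-0.1029 0.3343; 0.0114 -0.5371]
AᵀP(A−BK) = [6.1257 0.0914; 0.0914 0.2029]
P' = Q + AᵀP(A−BK) = [22.3757 2.0914; 2.0914 0.4529]
tr(P') = 22.8286


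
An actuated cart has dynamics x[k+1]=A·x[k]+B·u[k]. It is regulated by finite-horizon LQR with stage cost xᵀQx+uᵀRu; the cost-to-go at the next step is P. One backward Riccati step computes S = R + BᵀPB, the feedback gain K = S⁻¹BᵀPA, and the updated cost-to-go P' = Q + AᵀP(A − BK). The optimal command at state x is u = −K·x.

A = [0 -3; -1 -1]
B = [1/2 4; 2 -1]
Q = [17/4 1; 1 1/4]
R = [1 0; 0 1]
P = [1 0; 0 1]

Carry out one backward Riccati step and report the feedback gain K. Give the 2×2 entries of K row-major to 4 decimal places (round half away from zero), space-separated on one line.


-0.3810 -0.6667 0.0556 -0.6111

BᵀP = [0.5000 2.0000; 4.0000 -1.0000]
S = R + BᵀPB = [1 0; 0 1] + [4.2500 0.0000; 0.0000 17.0000] = [5.2500 0.0000; 0.0000 18.0000]
BᵀPA = [-2.0000 -3.5000; 1.0000 -11.0000]
K = S⁻¹·BᵀPA = [-0.3810 -0.6667; 0.0556 -0.6111]
A−BK = [-0.0317 -0.2222; -0.1825 -0.2778]
AᵀP(A−BK) = [0.1825 0.2778; 0.2778 0.9444]
P' = Q + AᵀP(A−BK) = [4.4325 1.2778; 1.2778 1.1944]
tr(P') = 5.6270


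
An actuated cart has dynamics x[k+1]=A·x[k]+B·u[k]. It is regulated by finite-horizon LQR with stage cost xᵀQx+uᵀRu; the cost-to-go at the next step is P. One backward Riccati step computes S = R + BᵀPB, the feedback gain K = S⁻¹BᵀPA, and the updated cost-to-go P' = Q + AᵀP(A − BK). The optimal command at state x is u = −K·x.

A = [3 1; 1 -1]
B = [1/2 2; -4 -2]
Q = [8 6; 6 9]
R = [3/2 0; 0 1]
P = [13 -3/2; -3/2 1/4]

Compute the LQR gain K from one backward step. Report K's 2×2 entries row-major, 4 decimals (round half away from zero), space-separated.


BᵀP = [12.5000 -1.7500; 29.0000 -3.5000]
S = R + BᵀPB = [3/2 0; 0 1] + [13.2500 28.5000; 28.5000 65.0000] = [14.7500 28.5000; 28.5000 66.0000]
BᵀPA = [35.7500 14.2500; 83.5000 32.5000]
K = S⁻¹·BᵀPA = [-0.1256 0.0884; 1.3194 0.4543]
A−BK = [0.4240 0.0473; 3.1364 0.2620]
AᵀP(A−BK) = [2.5713 0.6597; 0.6597 0.2271]
P' = Q + AᵀP(A−BK) = [10.5713 6.6597; 6.6597 9.2271]
tr(P') = 19.7984

-0.1256 0.0884 1.3194 0.4543


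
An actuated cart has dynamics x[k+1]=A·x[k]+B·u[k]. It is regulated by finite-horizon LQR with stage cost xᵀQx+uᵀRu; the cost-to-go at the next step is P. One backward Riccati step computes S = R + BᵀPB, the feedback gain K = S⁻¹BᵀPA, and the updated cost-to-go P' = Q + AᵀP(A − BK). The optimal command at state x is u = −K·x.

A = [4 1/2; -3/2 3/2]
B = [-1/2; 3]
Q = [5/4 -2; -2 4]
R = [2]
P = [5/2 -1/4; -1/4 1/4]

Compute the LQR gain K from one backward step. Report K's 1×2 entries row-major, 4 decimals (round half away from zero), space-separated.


BᵀP = [-2.0000 0.8750]
S = R + BᵀPB = [2] + [3.6250] = [5.6250]
BᵀPA = [-9.3125 0.3125]
K = S⁻¹·BᵀPA = [-1.6556 0.0556]
A−BK = [3.1722 0.5278; 3.4667 1.3333]
AᵀP(A−BK) = [28.1451 3.6424; 3.6424 0.7951]
P' = Q + AᵀP(A−BK) = [29.3951 1.6424; 1.6424 4.7951]
tr(P') = 34.1903

-1.6556 0.0556


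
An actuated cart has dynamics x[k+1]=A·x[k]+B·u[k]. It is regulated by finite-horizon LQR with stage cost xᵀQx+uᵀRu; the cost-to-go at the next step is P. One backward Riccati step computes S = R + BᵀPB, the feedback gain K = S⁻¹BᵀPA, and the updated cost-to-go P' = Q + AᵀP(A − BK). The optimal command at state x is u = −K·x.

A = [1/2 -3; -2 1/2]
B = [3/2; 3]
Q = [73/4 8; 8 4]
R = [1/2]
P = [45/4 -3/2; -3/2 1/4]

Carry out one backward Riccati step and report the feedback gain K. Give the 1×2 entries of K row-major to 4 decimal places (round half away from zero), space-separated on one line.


BᵀP = [12.3750 -1.5000]
S = R + BᵀPB = [1/2] + [14.0625] = [14.5625]
BᵀPA = [9.1875 -37.8750]
K = S⁻¹·BᵀPA = [0.6309 -2.6009]
A−BK = [-0.4464 0.9013; -3.8927 8.3026]
AᵀP(A−BK) = [1.0161 -2.6046; -2.6046 7.3050]
P' = Q + AᵀP(A−BK) = [19.2661 5.3954; 5.3954 11.3050]
tr(P') = 30.5711

0.6309 -2.6009


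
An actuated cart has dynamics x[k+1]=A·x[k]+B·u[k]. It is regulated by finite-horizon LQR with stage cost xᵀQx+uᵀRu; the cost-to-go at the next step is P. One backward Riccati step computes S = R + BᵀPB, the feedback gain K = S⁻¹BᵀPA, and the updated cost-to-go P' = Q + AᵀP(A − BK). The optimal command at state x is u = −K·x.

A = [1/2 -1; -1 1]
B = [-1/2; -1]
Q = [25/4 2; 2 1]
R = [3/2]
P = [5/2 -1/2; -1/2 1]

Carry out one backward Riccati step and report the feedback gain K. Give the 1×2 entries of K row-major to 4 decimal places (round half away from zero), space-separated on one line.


0.1429 0.0000

BᵀP = [-0.7500 -0.7500]
S = R + BᵀPB = [3/2] + [1.1250] = [2.6250]
BᵀPA = [0.3750 0.0000]
K = S⁻¹·BᵀPA = [0.1429 0.0000]
A−BK = [0.5714 -1.0000; -0.8571 1.0000]
AᵀP(A−BK) = [2.0714 -3.0000; -3.0000 4.5000]
P' = Q + AᵀP(A−BK) = [8.3214 -1.0000; -1.0000 5.5000]
tr(P') = 13.8214


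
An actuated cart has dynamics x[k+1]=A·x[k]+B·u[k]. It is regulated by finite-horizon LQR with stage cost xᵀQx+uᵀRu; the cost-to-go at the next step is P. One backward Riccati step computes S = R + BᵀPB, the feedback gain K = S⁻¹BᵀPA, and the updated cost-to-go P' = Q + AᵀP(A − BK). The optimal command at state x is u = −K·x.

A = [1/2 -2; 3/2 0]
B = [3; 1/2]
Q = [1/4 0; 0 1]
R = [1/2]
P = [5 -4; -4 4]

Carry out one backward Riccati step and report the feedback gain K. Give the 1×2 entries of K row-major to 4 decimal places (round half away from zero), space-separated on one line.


BᵀP = [13.0000 -10.0000]
S = R + BᵀPB = [1/2] + [34.0000] = [34.5000]
BᵀPA = [-8.5000 -26.0000]
K = S⁻¹·BᵀPA = [-0.2464 -0.7536]
A−BK = [1.2391 0.2609; 1.6232 0.3768]
AᵀP(A−BK) = [2.1558 0.5942; 0.5942 0.4058]
P' = Q + AᵀP(A−BK) = [2.4058 0.5942; 0.5942 1.4058]
tr(P') = 3.8116

-0.2464 -0.7536


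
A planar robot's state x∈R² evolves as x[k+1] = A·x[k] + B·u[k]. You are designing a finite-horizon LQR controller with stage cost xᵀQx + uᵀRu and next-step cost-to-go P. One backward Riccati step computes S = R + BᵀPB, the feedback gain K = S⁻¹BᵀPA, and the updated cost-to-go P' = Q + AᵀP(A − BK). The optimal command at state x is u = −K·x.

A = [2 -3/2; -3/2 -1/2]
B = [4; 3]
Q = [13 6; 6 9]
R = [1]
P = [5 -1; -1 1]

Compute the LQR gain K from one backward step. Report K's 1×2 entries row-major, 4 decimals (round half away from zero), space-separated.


BᵀP = [17.0000 -1.0000]
S = R + BᵀPB = [1] + [65.0000] = [66.0000]
BᵀPA = [35.5000 -25.0000]
K = S⁻¹·BᵀPA = [0.5379 -0.3788]
A−BK = [-0.1515 0.0152; -3.1136 0.6364]
AᵀP(A−BK) = [9.1553 -2.0530; -2.0530 0.5303]
P' = Q + AᵀP(A−BK) = [22.1553 3.9470; 3.9470 9.5303]
tr(P') = 31.6856

0.5379 -0.3788


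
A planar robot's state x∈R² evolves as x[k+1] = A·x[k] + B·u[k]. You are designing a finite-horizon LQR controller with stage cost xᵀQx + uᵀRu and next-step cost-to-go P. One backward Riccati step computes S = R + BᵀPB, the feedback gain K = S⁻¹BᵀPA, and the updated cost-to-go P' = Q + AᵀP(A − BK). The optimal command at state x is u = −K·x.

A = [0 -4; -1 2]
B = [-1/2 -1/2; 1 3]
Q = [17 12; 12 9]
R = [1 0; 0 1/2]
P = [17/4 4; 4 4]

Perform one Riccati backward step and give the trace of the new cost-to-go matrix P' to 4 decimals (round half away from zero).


31.0888

BᵀP = [1.8750 2.0000; 9.8750 10.0000]
S = R + BᵀPB = [1 0; 0 1/2] + [1.0625 5.0625; 5.0625 25.0625] = [2.0625 5.0625; 5.0625 25.5625]
BᵀPA = [-2.0000 -3.5000; -10.0000 -19.5000]
K = S⁻¹·BᵀPA = [-0.0185 0.3414; -0.3875 -0.8304]
A−BK = [-0.2030 -4.2445; 0.1811 4.1499]
AᵀP(A−BK) = [0.0877 0.3783; 0.3783 5.0012]
P' = Q + AᵀP(A−BK) = [17.0877 12.3783; 12.3783 14.0012]
tr(P') = 31.0888


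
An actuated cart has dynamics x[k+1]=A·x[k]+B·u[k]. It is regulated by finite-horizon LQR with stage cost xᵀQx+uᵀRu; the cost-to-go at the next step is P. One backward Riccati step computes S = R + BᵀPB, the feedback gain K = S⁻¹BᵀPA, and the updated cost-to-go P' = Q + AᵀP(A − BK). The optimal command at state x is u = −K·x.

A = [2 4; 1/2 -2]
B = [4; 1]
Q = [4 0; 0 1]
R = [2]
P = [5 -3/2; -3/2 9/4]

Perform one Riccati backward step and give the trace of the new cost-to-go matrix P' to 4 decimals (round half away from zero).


BᵀP = [18.5000 -3.7500]
S = R + BᵀPB = [2] + [70.2500] = [72.2500]
BᵀPA = [35.1250 81.5000]
K = S⁻¹·BᵀPA = [0.4862 1.1280]
A−BK = [0.0554 -0.5121; 0.0138 -3.1280]
AᵀP(A−BK) = [0.4862 1.1280; 1.1280 21.0657]
P' = Q + AᵀP(A−BK) = [4.4862 1.1280; 1.1280 22.0657]
tr(P') = 26.5519

26.5519


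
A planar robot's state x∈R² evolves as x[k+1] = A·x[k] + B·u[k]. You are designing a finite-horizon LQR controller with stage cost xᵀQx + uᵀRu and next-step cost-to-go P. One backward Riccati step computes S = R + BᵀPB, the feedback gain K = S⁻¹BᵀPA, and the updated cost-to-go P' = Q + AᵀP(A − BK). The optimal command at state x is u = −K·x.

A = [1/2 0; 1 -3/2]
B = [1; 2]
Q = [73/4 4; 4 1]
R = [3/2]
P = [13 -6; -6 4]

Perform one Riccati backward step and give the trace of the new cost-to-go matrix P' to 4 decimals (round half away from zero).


BᵀP = [1.0000 2.0000]
S = R + BᵀPB = [3/2] + [5.0000] = [6.5000]
BᵀPA = [2.5000 -3.0000]
K = S⁻¹·BᵀPA = [0.3846 -0.4615]
A−BK = [0.1154 0.4615; 0.2308 -0.5769]
AᵀP(A−BK) = [0.2885 -0.3462; -0.3462 7.6154]
P' = Q + AᵀP(A−BK) = [18.5385 3.6538; 3.6538 8.6154]
tr(P') = 27.1538

27.1538


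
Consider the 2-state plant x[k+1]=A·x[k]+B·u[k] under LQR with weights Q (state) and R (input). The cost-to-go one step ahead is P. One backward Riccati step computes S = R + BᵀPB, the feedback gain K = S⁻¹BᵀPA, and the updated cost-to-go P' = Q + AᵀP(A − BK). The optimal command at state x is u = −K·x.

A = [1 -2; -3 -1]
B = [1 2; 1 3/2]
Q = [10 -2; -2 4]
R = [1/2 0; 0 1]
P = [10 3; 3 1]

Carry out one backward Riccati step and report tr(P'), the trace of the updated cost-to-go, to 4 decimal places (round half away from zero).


BᵀP = [13.0000 4.0000; 24.5000 7.5000]
S = R + BᵀPB = [1/2 0; 0 1] + [17.0000 32.0000; 32.0000 60.2500] = [17.5000 32.0000; 32.0000 61.2500]
BᵀPA = [1.0000 -30.0000; 2.0000 -56.5000]
K = S⁻¹·BᵀPA = [-0.0574 -0.6162; 0.0627 -0.6005]
A−BK = [0.9321 -0.1828; -3.0366 0.5170]
AᵀP(A−BK) = [0.9321 -0.1828; -0.1828 0.5849]
P' = Q + AᵀP(A−BK) = [10.9321 -2.1828; -2.1828 4.5849]
tr(P') = 15.5170

15.5170


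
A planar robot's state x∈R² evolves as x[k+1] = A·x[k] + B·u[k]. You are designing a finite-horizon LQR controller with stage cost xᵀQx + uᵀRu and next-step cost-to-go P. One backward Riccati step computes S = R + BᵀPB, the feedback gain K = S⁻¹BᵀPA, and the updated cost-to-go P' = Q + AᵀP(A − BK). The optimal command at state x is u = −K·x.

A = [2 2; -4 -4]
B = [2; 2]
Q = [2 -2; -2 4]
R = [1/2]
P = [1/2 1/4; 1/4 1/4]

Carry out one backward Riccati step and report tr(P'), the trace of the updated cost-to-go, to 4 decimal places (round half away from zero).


BᵀP = [1.5000 1.0000]
S = R + BᵀPB = [1/2] + [5.0000] = [5.5000]
BᵀPA = [-1.0000 -1.0000]
K = S⁻¹·BᵀPA = [-0.1818 -0.1818]
A−BK = [2.3636 2.3636; -3.6364 -3.6364]
AᵀP(A−BK) = [1.8182 1.8182; 1.8182 1.8182]
P' = Q + AᵀP(A−BK) = [3.8182 -0.1818; -0.1818 5.8182]
tr(P') = 9.6364

9.6364


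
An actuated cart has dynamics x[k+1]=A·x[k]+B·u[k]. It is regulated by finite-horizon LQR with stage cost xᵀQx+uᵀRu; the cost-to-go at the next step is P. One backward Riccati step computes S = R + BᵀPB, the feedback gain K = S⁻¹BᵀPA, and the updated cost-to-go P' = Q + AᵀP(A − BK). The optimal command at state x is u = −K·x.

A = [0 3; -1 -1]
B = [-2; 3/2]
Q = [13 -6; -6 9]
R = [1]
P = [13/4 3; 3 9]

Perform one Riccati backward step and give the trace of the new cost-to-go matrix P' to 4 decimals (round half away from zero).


BᵀP = [-2.0000 7.5000]
S = R + BᵀPB = [1] + [15.2500] = [16.2500]
BᵀPA = [-7.5000 -13.5000]
K = S⁻¹·BᵀPA = [-0.4615 -0.8308]
A−BK = [-0.9231 1.3385; -0.3077 0.2462]
AᵀP(A−BK) = [5.5385 -6.2308; -6.2308 9.0346]
P' = Q + AᵀP(A−BK) = [18.5385 -12.2308; -12.2308 18.0346]
tr(P') = 36.5731

36.5731


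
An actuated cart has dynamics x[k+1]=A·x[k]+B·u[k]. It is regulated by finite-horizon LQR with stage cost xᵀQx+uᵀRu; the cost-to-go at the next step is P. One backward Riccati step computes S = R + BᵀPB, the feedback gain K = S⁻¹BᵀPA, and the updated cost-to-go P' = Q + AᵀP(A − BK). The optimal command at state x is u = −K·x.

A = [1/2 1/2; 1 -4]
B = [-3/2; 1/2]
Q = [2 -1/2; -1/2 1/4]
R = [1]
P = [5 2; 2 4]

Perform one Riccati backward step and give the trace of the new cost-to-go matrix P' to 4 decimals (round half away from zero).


BᵀP = [-6.5000 -1.0000]
S = R + BᵀPB = [1] + [9.2500] = [10.2500]
BᵀPA = [-4.2500 0.7500]
K = S⁻¹·BᵀPA = [-0.4146 0.0732]
A−BK = [-0.1220 0.6098; 1.2073 -4.0366]
AᵀP(A−BK) = [5.4878 -17.4390; -17.4390 57.1951]
P' = Q + AᵀP(A−BK) = [7.4878 -17.9390; -17.9390 57.4451]
tr(P') = 64.9329

64.9329


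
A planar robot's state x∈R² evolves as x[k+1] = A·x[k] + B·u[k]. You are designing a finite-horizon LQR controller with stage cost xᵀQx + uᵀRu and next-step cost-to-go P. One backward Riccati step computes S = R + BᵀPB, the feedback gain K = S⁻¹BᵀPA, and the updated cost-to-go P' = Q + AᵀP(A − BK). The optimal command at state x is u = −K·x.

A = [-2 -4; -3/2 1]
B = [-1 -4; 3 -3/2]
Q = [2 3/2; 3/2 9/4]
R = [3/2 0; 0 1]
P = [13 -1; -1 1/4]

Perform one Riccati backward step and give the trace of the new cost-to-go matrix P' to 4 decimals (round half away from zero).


5.8454

BᵀP = [-16.0000 1.7500; -50.5000 3.6250]
S = R + BᵀPB = [3/2 0; 0 1] + [21.2500 61.3750; 61.3750 196.5625] = [22.7500 61.3750; 61.3750 197.5625]
BᵀPA = [29.3750 65.7500; 95.5625 205.6250]
K = S⁻¹·BᵀPA = [-0.0849 0.5078; 0.5101 0.8831]
A−BK = [-0.0446 0.0400; -0.4803 0.8012]
AᵀP(A−BK) = [0.3117 0.3213; 0.3213 1.2837]
P' = Q + AᵀP(A−BK) = [2.3117 1.8213; 1.8213 3.5337]
tr(P') = 5.8454


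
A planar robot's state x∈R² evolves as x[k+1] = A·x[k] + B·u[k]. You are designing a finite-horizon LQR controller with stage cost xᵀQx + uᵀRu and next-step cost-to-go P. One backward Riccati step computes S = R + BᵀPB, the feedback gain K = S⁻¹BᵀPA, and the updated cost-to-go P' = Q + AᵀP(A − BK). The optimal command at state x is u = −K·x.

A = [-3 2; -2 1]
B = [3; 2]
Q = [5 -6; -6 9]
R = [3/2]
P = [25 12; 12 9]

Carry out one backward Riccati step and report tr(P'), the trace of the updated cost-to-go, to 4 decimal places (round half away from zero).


16.2731

BᵀP = [99.0000 54.0000]
S = R + BᵀPB = [3/2] + [405.0000] = [406.5000]
BᵀPA = [-405.0000 252.0000]
K = S⁻¹·BᵀPA = [-0.9963 0.6199]
A−BK = [-0.0111 0.1402; -0.0074 -0.2399]
AᵀP(A−BK) = [1.4945 -0.9299; -0.9299 0.7786]
P' = Q + AᵀP(A−BK) = [6.4945 -6.9299; -6.9299 9.7786]
tr(P') = 16.2731


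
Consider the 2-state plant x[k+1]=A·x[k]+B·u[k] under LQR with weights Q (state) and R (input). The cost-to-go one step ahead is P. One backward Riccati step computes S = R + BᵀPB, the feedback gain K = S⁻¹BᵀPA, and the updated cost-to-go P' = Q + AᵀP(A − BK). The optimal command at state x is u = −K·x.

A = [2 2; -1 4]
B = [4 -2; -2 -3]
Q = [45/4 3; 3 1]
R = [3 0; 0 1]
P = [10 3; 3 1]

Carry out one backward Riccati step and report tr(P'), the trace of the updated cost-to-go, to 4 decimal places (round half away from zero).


13.8421

BᵀP = [34.0000 10.0000; -29.0000 -9.0000]
S = R + BᵀPB = [3 0; 0 1] + [116.0000 -98.0000; -98.0000 85.0000] = [119.0000 -98.0000; -98.0000 86.0000]
BᵀPA = [58.0000 108.0000; -49.0000 -94.0000]
K = S⁻¹·BᵀPA = [0.2952 0.1206; -0.2333 -0.9556]
A−BK = [0.3524 -0.3937; -1.1095 1.3746]
AᵀP(A−BK) = [0.4429 0.1810; 0.1810 1.1492]
P' = Q + AᵀP(A−BK) = [11.6929 3.1810; 3.1810 2.1492]
tr(P') = 13.8421


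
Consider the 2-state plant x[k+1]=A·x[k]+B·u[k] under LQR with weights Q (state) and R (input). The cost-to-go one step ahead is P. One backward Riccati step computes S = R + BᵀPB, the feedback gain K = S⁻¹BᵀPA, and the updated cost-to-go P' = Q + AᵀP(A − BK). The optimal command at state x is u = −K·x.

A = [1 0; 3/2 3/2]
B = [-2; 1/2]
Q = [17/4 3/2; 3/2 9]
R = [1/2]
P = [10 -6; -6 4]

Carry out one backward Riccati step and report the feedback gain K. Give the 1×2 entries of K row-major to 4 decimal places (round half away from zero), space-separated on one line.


BᵀP = [-23.0000 14.0000]
S = R + BᵀPB = [1/2] + [53.0000] = [53.5000]
BᵀPA = [-2.0000 21.0000]
K = S⁻¹·BᵀPA = [-0.0374 0.3925]
A−BK = [0.9252 0.7850; 1.5187 1.3037]
AᵀP(A−BK) = [0.9252 0.7850; 0.7850 0.7570]
P' = Q + AᵀP(A−BK) = [5.1752 2.2850; 2.2850 9.7570]
tr(P') = 14.9322

-0.0374 0.3925


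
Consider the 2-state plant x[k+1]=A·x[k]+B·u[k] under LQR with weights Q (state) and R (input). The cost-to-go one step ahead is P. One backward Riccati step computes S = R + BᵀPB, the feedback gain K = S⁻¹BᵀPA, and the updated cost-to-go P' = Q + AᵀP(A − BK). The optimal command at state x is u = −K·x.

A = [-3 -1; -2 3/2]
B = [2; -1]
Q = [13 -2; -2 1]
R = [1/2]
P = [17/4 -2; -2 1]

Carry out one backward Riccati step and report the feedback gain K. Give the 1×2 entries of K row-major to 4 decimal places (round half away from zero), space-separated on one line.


BᵀP = [10.5000 -5.0000]
S = R + BᵀPB = [1/2] + [26.0000] = [26.5000]
BᵀPA = [-21.5000 -18.0000]
K = S⁻¹·BᵀPA = [-0.8113 -0.6792]
A−BK = [-1.3774 0.3585; -2.8113 0.8208]
AᵀP(A−BK) = [0.8066 0.1462; 0.1462 0.2736]
P' = Q + AᵀP(A−BK) = [13.8066 -1.8538; -1.8538 1.2736]
tr(P') = 15.0802

-0.8113 -0.6792


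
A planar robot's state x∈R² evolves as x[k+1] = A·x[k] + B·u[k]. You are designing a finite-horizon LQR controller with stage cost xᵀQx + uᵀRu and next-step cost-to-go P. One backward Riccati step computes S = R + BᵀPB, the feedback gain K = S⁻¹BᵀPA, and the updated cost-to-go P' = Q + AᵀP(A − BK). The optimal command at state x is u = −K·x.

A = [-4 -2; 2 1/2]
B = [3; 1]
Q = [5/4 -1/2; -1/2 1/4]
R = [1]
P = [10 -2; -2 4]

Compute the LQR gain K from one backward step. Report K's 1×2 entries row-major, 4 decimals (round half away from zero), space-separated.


-1.3976 -0.6867

BᵀP = [28.0000 -2.0000]
S = R + BᵀPB = [1] + [82.0000] = [83.0000]
BᵀPA = [-116.0000 -57.0000]
K = S⁻¹·BᵀPA = [-1.3976 -0.6867]
A−BK = [0.1928 0.0602; 3.3976 1.1867]
AᵀP(A−BK) = [45.8795 16.3373; 16.3373 5.8554]
P' = Q + AᵀP(A−BK) = [47.1295 15.8373; 15.8373 6.1054]
tr(P') = 53.2349


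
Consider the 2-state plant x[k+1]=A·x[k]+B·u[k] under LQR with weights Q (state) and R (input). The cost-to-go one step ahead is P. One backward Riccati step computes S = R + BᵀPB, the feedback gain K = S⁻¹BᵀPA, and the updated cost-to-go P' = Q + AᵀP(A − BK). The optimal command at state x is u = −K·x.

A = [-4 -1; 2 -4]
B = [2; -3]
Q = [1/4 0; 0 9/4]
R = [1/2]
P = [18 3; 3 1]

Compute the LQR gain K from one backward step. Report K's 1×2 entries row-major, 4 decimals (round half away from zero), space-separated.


BᵀP = [27.0000 3.0000]
S = R + BᵀPB = [1/2] + [45.0000] = [45.5000]
BᵀPA = [-102.0000 -39.0000]
K = S⁻¹·BᵀPA = [-2.2418 -0.8571]
A−BK = [0.4835 0.7143; -4.7253 -6.5714]
AᵀP(A−BK) = [15.3407 18.5714; 18.5714 24.5714]
P' = Q + AᵀP(A−BK) = [15.5907 18.5714; 18.5714 26.8214]
tr(P') = 42.4121

-2.2418 -0.8571


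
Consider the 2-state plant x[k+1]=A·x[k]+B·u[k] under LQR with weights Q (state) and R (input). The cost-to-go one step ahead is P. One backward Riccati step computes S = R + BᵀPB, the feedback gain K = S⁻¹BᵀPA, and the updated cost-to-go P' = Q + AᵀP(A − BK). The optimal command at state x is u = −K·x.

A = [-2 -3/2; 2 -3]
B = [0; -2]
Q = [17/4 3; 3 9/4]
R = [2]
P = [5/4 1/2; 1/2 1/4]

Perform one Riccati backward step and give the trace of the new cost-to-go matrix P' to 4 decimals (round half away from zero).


BᵀP = [-1.0000 -0.5000]
S = R + BᵀPB = [2] + [1.0000] = [3.0000]
BᵀPA = [1.0000 3.0000]
K = S⁻¹·BᵀPA = [0.3333 1.0000]
A−BK = [-2.0000 -1.5000; 2.6667 -1.0000]
AᵀP(A−BK) = [1.6667 2.7500; 2.7500 6.5625]
P' = Q + AᵀP(A−BK) = [5.9167 5.7500; 5.7500 8.8125]
tr(P') = 14.7292

14.7292
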